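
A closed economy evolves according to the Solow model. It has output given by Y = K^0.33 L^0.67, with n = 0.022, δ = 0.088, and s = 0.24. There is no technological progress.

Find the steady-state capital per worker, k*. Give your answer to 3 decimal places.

k* ≈ 3.204

In steady state, investment equals break-even investment: s·k^α = (n + δ)·k.
Dividing both sides by k: k^(1−α) = s / (n + δ).
k^0.67 = 0.24 / (0.022 + 0.088) = 0.24 / 0.110 = 2.1818
k* = 2.1818^(1/0.67) ≈ 3.2040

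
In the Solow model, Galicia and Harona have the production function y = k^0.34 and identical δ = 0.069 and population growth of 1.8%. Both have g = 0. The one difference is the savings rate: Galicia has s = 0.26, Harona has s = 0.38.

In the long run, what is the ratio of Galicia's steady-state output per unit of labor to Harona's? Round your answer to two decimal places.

y*_G / y*_H ≈ 0.82

Steady-state y* = [s/(n + δ)]^(α/(1−α)), so the ratio is [ (s_G/(n + δ)_G) / (s_H/(n + δ)_H) ]^0.5152.
s_G/(n + δ)_G = 0.26/0.087 = 2.9885; s_H/(n + δ)_H = 0.38/0.087 = 4.3678.
Ratio = (2.9885/4.3678)^0.5152 = 0.6842^0.5152 ≈ 0.8224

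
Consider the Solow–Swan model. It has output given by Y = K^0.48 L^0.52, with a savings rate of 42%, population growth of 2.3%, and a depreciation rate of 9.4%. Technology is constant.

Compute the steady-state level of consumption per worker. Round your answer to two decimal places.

c* = 1.89

Steady state requires s·f(k) = (n + δ)·k, i.e. s·k^α = (n + δ)·k.
Rearranging, k^(1−α) = s / (n + δ).
k^0.52 = 0.42 / (0.023 + 0.094) = 0.42 / 0.117 = 3.5897
k* = 3.5897^(1/0.52) ≈ 11.6794
y* = (k*)^α = 11.6794^0.48 ≈ 3.2536
c* = (1 − s)·y* = (1 − 0.42) × 3.2536 ≈ 1.8871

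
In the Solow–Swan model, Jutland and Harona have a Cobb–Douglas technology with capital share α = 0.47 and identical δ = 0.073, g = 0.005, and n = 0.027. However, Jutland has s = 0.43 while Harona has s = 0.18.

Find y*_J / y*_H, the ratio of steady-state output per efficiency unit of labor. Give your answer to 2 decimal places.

ratio ≈ 2.16

Steady-state y* = [s/(n + g + δ)]^(α/(1−α)), so the ratio is [ (s_J/(n + g + δ)_J) / (s_H/(n + g + δ)_H) ]^0.8868.
s_J/(n + g + δ)_J = 0.43/0.105 = 4.0952; s_H/(n + g + δ)_H = 0.18/0.105 = 1.7143.
Ratio = (4.0952/1.7143)^0.8868 = 2.3888^0.8868 ≈ 2.1646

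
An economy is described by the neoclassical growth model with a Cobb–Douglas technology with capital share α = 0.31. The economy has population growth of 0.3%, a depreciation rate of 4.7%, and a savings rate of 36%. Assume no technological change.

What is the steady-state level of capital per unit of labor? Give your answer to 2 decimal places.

k* = 17.48

Steady state requires s·f(k) = (n + δ)·k, i.e. s·k^α = (n + δ)·k.
Dividing both sides by k: k^(1−α) = s / (n + δ).
k^0.69 = 0.36 / (0.003 + 0.047) = 0.36 / 0.050 = 7.2000
k* = 7.2000^(1/0.69) ≈ 17.4788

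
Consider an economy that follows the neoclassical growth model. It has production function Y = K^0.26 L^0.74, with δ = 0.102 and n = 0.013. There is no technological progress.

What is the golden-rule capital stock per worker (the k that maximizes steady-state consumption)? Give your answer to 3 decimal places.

The golden rule sets f'(k) = n + δ, i.e. α·k^(α−1) = n + δ.
So k^(1−α) = α / (n + δ) = 0.26 / 0.115 = 2.2609.
k_gold = 2.2609^(1/0.74) ≈ 3.0113

k_gold ≈ 3.011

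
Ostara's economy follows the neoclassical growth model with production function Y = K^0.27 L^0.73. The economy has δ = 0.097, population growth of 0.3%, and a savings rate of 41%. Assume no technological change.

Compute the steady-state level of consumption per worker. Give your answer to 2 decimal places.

c* = 0.99

Steady state requires s·f(k) = (n + δ)·k, i.e. s·k^α = (n + δ)·k.
Rearranging, k^(1−α) = s / (n + δ).
k^0.73 = 0.41 / (0.003 + 0.097) = 0.41 / 0.100 = 4.1000
k* = 4.1000^(1/0.73) ≈ 6.9092
y* = (k*)^α = 6.9092^0.27 ≈ 1.6852
c* = (1 − s)·y* = (1 − 0.41) × 1.6852 ≈ 0.9943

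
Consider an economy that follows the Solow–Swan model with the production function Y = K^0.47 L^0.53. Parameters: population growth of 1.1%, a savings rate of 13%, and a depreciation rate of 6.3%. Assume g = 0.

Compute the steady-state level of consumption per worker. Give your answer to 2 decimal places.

c* ≈ 1.43

At the steady state, Δk = 0, so s·k^α = (n + δ)·k.
Dividing both sides by k: k^(1−α) = s / (n + δ).
k^0.53 = 0.13 / (0.011 + 0.063) = 0.13 / 0.074 = 1.7568
k* = 1.7568^(1/0.53) ≈ 2.8956
y* = (k*)^α = 2.8956^0.47 ≈ 1.6482
c* = (1 − s)·y* = (1 − 0.13) × 1.6482 ≈ 1.4339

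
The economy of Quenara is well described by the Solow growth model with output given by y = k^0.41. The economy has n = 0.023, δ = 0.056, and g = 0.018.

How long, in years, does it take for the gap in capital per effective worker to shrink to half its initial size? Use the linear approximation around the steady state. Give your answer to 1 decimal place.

Near the steady state the convergence rate is λ = (1 − α)(n + g + δ).
λ = (1 − 0.41) × 0.097 = 0.59 × 0.097 = 0.05723
Half-life = ln 2 / λ = 0.6931 / 0.05723 ≈ 12.11 years

about 12.1 years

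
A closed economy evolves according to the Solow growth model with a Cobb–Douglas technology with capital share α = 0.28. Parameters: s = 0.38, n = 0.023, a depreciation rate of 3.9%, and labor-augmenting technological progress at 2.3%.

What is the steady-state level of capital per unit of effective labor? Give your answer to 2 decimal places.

At the steady state, Δk = 0, so s·k^α = (n + g + δ)·k.
Rearranging, k^(1−α) = s / (n + g + δ).
k^0.72 = 0.38 / (0.023 + 0.023 + 0.039) = 0.38 / 0.085 = 4.4706
k* = 4.4706^(1/0.72) ≈ 8.0036

k* = 8.00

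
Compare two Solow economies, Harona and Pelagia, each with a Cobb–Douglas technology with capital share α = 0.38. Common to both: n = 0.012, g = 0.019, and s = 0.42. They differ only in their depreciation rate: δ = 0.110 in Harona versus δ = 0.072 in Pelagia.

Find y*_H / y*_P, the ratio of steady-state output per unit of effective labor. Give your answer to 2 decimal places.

ratio ≈ 0.82

Steady-state y* = [s/(n + g + δ)]^(α/(1−α)), so the ratio is [ (s_H/(n + g + δ)_H) / (s_P/(n + g + δ)_P) ]^0.6129.
s_H/(n + g + δ)_H = 0.42/0.141 = 2.9787; s_P/(n + g + δ)_P = 0.42/0.103 = 4.0777.
Ratio = (2.9787/4.0777)^0.6129 = 0.7305^0.6129 ≈ 0.8249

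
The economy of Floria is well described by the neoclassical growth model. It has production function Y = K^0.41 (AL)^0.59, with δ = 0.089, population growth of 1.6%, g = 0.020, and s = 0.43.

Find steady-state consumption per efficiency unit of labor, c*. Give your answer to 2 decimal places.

c* = 1.35

At the steady state, Δk = 0, so s·k^α = (n + g + δ)·k.
Rearranging, k^(1−α) = s / (n + g + δ).
k^0.59 = 0.43 / (0.016 + 0.020 + 0.089) = 0.43 / 0.125 = 3.4400
k* = 3.4400^(1/0.59) ≈ 8.1175
y* = (k*)^α = 8.1175^0.41 ≈ 2.3597
c* = (1 − s)·y* = (1 − 0.43) × 2.3597 ≈ 1.3450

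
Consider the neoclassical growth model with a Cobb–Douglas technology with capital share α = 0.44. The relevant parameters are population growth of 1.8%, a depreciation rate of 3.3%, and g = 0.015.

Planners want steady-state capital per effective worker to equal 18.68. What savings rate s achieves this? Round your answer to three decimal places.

Steady state requires s·f(k) = (n + g + δ)·k, i.e. s·k^α = (n + g + δ)·k.
So s / (n + g + δ) = (k*)^(1−α) = 18.68^0.56 = 5.1519.
Therefore s = 5.1519 × (n + g + δ) = 5.1519 × 0.066 = 0.3400.

s ≈ 0.340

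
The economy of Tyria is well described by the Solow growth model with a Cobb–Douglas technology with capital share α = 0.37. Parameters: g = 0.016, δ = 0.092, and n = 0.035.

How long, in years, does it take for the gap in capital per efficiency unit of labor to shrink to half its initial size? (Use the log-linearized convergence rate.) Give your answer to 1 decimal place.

Near the steady state the convergence rate is λ = (1 − α)(n + g + δ).
λ = (1 − 0.37) × 0.143 = 0.63 × 0.143 = 0.09009
Half-life = ln 2 / λ = 0.6931 / 0.09009 ≈ 7.69 years

half-life ≈ 7.7 years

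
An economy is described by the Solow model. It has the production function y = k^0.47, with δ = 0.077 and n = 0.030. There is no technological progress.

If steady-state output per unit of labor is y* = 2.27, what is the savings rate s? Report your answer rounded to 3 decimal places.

In steady state, investment equals break-even investment: s·k^α = (n + δ)·k.
Since y* = [s/(n + δ)]^(α/(1−α)), we have s/(n + δ) = (y*)^((1−α)/α) = 2.27^1.1277 = 2.5205.
Therefore s = 2.5205 × (n + δ) = 2.5205 × 0.107 = 0.2697.

s ≈ 0.270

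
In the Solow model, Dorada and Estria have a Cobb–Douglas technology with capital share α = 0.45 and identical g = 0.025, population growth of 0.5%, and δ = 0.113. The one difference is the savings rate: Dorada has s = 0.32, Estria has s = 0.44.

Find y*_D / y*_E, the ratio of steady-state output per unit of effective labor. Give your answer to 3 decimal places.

y*_D / y*_E ≈ 0.771

Steady-state y* = [s/(n + g + δ)]^(α/(1−α)), so the ratio is [ (s_D/(n + g + δ)_D) / (s_E/(n + g + δ)_E) ]^0.8182.
s_D/(n + g + δ)_D = 0.32/0.143 = 2.2378; s_E/(n + g + δ)_E = 0.44/0.143 = 3.0769.
Ratio = (2.2378/3.0769)^0.8182 = 0.7273^0.8182 ≈ 0.7706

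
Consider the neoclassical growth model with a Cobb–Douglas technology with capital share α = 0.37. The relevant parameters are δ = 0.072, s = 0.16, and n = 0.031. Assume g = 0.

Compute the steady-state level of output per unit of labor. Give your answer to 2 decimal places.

y* = 1.30

In steady state, investment equals break-even investment: s·k^α = (n + δ)·k.
Dividing both sides by k: k^(1−α) = s / (n + δ).
k^0.63 = 0.16 / (0.031 + 0.072) = 0.16 / 0.103 = 1.5534
k* = 1.5534^(1/0.63) ≈ 2.0120
y* = (k*)^α = 2.0120^0.37 ≈ 1.2952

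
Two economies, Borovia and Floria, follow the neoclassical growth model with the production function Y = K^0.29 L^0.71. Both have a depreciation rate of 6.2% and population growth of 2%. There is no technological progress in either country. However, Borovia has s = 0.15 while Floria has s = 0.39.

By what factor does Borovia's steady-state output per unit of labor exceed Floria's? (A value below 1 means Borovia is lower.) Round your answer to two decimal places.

ratio ≈ 0.68

Steady-state y* = [s/(n + δ)]^(α/(1−α)), so the ratio is [ (s_B/(n + δ)_B) / (s_F/(n + δ)_F) ]^0.4085.
s_B/(n + δ)_B = 0.15/0.082 = 1.8293; s_F/(n + δ)_F = 0.39/0.082 = 4.7561.
Ratio = (1.8293/4.7561)^0.4085 = 0.3846^0.4085 ≈ 0.6768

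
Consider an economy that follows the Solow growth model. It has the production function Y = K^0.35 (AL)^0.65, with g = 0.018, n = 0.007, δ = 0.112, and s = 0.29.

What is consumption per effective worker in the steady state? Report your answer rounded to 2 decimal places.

c* ≈ 1.06

Steady state requires s·f(k) = (n + g + δ)·k, i.e. s·k^α = (n + g + δ)·k.
Dividing both sides by k: k^(1−α) = s / (n + g + δ).
k^0.65 = 0.29 / (0.007 + 0.018 + 0.112) = 0.29 / 0.137 = 2.1168
k* = 2.1168^(1/0.65) ≈ 3.1699
y* = (k*)^α = 3.1699^0.35 ≈ 1.4975
c* = (1 − s)·y* = (1 − 0.29) × 1.4975 ≈ 1.0632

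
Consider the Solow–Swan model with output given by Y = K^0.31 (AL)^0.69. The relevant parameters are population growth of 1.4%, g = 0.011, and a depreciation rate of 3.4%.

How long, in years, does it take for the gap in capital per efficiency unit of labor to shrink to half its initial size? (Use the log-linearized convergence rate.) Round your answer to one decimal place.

Near the steady state the convergence rate is λ = (1 − α)(n + g + δ).
λ = (1 − 0.31) × 0.059 = 0.69 × 0.059 = 0.04071
Half-life = ln 2 / λ = 0.6931 / 0.04071 ≈ 17.03 years

half-life ≈ 17.0 years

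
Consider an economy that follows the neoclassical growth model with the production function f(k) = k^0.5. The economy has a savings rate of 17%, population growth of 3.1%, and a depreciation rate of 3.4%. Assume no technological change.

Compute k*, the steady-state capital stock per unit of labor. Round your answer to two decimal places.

Steady state requires s·f(k) = (n + δ)·k, i.e. s·k^α = (n + δ)·k.
Rearranging, k^(1−α) = s / (n + δ).
k^0.5 = 0.17 / (0.031 + 0.034) = 0.17 / 0.065 = 2.6154
k* = 2.6154^(1/0.5) ≈ 6.8403

k* = 6.84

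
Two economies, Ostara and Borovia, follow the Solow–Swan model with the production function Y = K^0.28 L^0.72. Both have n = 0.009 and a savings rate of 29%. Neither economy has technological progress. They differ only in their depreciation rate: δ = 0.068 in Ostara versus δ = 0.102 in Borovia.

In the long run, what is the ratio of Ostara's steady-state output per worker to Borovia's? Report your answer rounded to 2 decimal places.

Steady-state y* = [s/(n + δ)]^(α/(1−α)), so the ratio is [ (s_O/(n + δ)_O) / (s_B/(n + δ)_B) ]^0.3889.
s_O/(n + δ)_O = 0.29/0.077 = 3.7662; s_B/(n + δ)_B = 0.29/0.111 = 2.6126.
Ratio = (3.7662/2.6126)^0.3889 = 1.4416^0.3889 ≈ 1.1529

ratio ≈ 1.15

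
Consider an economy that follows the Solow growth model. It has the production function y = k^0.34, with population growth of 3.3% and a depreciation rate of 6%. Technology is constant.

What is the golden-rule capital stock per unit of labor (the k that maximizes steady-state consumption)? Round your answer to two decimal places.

k_gold ≈ 7.13

The golden rule sets f'(k) = n + δ, i.e. α·k^(α−1) = n + δ.
So k^(1−α) = α / (n + δ) = 0.34 / 0.093 = 3.6559.
k_gold = 3.6559^(1/0.66) ≈ 7.1289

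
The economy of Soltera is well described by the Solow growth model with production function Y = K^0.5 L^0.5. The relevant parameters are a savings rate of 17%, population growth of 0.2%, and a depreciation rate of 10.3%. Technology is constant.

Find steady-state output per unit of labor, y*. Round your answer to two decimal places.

y* ≈ 1.62

At the steady state, Δk = 0, so s·k^α = (n + δ)·k.
Rearranging, k^(1−α) = s / (n + δ).
k^0.5 = 0.17 / (0.002 + 0.103) = 0.17 / 0.105 = 1.6190
k* = 1.6190^(1/0.5) ≈ 2.6212
y* = (k*)^α = 2.6212^0.5 ≈ 1.6190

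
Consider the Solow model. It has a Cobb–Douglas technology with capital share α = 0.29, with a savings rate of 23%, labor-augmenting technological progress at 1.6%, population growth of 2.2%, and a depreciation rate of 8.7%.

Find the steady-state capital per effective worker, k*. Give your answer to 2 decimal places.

k* = 2.36

At the steady state, Δk = 0, so s·k^α = (n + g + δ)·k.
Dividing both sides by k: k^(1−α) = s / (n + g + δ).
k^0.71 = 0.23 / (0.022 + 0.016 + 0.087) = 0.23 / 0.125 = 1.8400
k* = 1.8400^(1/0.71) ≈ 2.3604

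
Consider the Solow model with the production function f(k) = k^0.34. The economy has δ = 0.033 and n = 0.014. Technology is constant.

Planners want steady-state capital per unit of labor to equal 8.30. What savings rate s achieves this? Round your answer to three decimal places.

s ≈ 0.190

At the steady state, Δk = 0, so s·k^α = (n + δ)·k.
So s / (n + δ) = (k*)^(1−α) = 8.30^0.66 = 4.0420.
Therefore s = 4.0420 × (n + δ) = 4.0420 × 0.047 = 0.1900.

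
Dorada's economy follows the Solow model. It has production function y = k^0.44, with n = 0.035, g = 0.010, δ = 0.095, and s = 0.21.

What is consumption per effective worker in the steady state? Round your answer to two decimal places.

c* ≈ 1.09

At the steady state, Δk = 0, so s·k^α = (n + g + δ)·k.
Dividing both sides by k: k^(1−α) = s / (n + g + δ).
k^0.56 = 0.21 / (0.035 + 0.010 + 0.095) = 0.21 / 0.140 = 1.5000
k* = 1.5000^(1/0.56) ≈ 2.0628
y* = (k*)^α = 2.0628^0.44 ≈ 1.3752
c* = (1 − s)·y* = (1 − 0.21) × 1.3752 ≈ 1.0864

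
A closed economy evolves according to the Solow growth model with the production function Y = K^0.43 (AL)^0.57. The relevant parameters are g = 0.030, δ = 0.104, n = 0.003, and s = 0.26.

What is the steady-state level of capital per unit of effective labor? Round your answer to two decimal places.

At the steady state, Δk = 0, so s·k^α = (n + g + δ)·k.
Rearranging, k^(1−α) = s / (n + g + δ).
k^0.57 = 0.26 / (0.003 + 0.030 + 0.104) = 0.26 / 0.137 = 1.8978
k* = 1.8978^(1/0.57) ≈ 3.0772

k* = 3.08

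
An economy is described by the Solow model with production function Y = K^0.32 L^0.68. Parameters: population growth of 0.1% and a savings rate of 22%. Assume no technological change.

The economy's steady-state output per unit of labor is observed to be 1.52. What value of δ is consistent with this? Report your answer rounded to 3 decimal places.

δ ≈ 0.089

At the steady state, Δk = 0, so s·k^α = (n + δ)·k.
Since y* = [s/(n + δ)]^(α/(1−α)), we have s/(n + δ) = (y*)^((1−α)/α) = 1.52^2.125 = 2.4345.
Therefore n + δ = s / 2.4345 = 0.22 / 2.4345 = 0.0904, so δ = 0.0904 − 0.001 = 0.0894.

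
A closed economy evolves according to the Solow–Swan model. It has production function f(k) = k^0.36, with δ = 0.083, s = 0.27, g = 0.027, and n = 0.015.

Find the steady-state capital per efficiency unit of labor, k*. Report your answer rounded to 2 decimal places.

At the steady state, Δk = 0, so s·k^α = (n + g + δ)·k.
Rearranging, k^(1−α) = s / (n + g + δ).
k^0.64 = 0.27 / (0.015 + 0.027 + 0.083) = 0.27 / 0.125 = 2.1600
k* = 2.1600^(1/0.64) ≈ 3.3311

k* ≈ 3.33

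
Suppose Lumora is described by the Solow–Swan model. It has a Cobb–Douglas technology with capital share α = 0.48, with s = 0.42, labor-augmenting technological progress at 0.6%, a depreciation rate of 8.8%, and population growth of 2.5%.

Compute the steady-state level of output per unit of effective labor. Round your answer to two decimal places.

y* = 3.20

In steady state, investment equals break-even investment: s·k^α = (n + g + δ)·k.
Rearranging, k^(1−α) = s / (n + g + δ).
k^0.52 = 0.42 / (0.025 + 0.006 + 0.088) = 0.42 / 0.119 = 3.5294
k* = 3.5294^(1/0.52) ≈ 11.3050
y* = (k*)^α = 11.3050^0.48 ≈ 3.2031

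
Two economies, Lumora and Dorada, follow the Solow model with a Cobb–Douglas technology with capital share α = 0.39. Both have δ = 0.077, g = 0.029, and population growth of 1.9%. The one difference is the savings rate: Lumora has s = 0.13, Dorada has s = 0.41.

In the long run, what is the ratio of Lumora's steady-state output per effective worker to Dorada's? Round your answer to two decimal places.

Steady-state y* = [s/(n + g + δ)]^(α/(1−α)), so the ratio is [ (s_L/(n + g + δ)_L) / (s_D/(n + g + δ)_D) ]^0.6393.
s_L/(n + g + δ)_L = 0.13/0.125 = 1.0400; s_D/(n + g + δ)_D = 0.41/0.125 = 3.2800.
Ratio = (1.0400/3.2800)^0.6393 = 0.3171^0.6393 ≈ 0.4799

y*_L / y*_D ≈ 0.48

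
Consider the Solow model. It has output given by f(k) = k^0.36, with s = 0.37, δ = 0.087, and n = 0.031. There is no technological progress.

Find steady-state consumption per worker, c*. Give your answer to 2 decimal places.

c* ≈ 1.20

In steady state, investment equals break-even investment: s·k^α = (n + δ)·k.
Dividing both sides by k: k^(1−α) = s / (n + δ).
k^0.64 = 0.37 / (0.031 + 0.087) = 0.37 / 0.118 = 3.1356
k* = 3.1356^(1/0.64) ≈ 5.9635
y* = (k*)^α = 5.9635^0.36 ≈ 1.9019
c* = (1 − s)·y* = (1 − 0.37) × 1.9019 ≈ 1.1982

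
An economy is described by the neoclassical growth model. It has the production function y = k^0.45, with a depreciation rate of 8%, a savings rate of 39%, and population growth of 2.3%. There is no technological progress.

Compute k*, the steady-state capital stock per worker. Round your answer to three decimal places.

At the steady state, Δk = 0, so s·k^α = (n + δ)·k.
Dividing both sides by k: k^(1−α) = s / (n + δ).
k^0.55 = 0.39 / (0.023 + 0.080) = 0.39 / 0.103 = 3.7864
k* = 3.7864^(1/0.55) ≈ 11.2544

k* ≈ 11.254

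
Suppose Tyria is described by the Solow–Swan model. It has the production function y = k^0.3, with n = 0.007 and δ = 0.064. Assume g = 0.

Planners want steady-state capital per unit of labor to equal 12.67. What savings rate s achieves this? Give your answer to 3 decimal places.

s ≈ 0.420

At the steady state, Δk = 0, so s·k^α = (n + δ)·k.
So s / (n + δ) = (k*)^(1−α) = 12.67^0.7 = 5.9148.
Therefore s = 5.9148 × (n + δ) = 5.9148 × 0.071 = 0.4200.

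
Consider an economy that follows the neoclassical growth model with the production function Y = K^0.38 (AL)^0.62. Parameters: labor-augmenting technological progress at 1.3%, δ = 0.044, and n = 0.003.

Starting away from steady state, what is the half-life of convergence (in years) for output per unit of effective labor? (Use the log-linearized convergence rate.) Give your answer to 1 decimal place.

Near the steady state the convergence rate is λ = (1 − α)(n + g + δ).
λ = (1 − 0.38) × 0.060 = 0.62 × 0.060 = 0.0372
Half-life = ln 2 / λ = 0.6931 / 0.0372 ≈ 18.63 years

half-life ≈ 18.6 years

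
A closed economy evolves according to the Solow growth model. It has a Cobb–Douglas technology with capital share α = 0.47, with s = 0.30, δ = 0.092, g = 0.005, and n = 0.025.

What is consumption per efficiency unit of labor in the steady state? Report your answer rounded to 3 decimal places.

c* ≈ 1.555

In steady state, investment equals break-even investment: s·k^α = (n + g + δ)·k.
Dividing both sides by k: k^(1−α) = s / (n + g + δ).
k^0.53 = 0.30 / (0.025 + 0.005 + 0.092) = 0.30 / 0.122 = 2.4590
k* = 2.4590^(1/0.53) ≈ 5.4611
y* = (k*)^α = 5.4611^0.47 ≈ 2.2209
c* = (1 − s)·y* = (1 − 0.30) × 2.2209 ≈ 1.5546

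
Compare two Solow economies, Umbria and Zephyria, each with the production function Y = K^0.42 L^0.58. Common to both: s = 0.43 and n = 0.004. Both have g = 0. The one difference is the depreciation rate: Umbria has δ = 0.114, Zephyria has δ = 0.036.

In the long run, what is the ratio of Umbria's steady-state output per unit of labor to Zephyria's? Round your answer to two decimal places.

Steady-state y* = [s/(n + δ)]^(α/(1−α)), so the ratio is [ (s_U/(n + δ)_U) / (s_Z/(n + δ)_Z) ]^0.7241.
s_U/(n + δ)_U = 0.43/0.118 = 3.6441; s_Z/(n + δ)_Z = 0.43/0.040 = 10.7500.
Ratio = (3.6441/10.7500)^0.7241 = 0.3390^0.7241 ≈ 0.4569

y*_U / y*_Z ≈ 0.46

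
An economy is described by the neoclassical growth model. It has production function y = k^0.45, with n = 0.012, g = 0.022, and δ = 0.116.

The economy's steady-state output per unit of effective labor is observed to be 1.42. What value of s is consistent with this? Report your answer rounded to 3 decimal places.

Steady state requires s·f(k) = (n + g + δ)·k, i.e. s·k^α = (n + g + δ)·k.
Since y* = [s/(n + g + δ)]^(α/(1−α)), we have s/(n + g + δ) = (y*)^((1−α)/α) = 1.42^1.2222 = 1.5351.
Therefore s = 1.5351 × (n + g + δ) = 1.5351 × 0.150 = 0.2303.

s ≈ 0.230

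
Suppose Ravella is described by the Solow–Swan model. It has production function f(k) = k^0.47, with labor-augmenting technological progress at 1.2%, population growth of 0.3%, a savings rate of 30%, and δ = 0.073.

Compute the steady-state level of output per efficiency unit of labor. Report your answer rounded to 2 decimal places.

y* = 2.97

Steady state requires s·f(k) = (n + g + δ)·k, i.e. s·k^α = (n + g + δ)·k.
Rearranging, k^(1−α) = s / (n + g + δ).
k^0.53 = 0.30 / (0.003 + 0.012 + 0.073) = 0.30 / 0.088 = 3.4091
k* = 3.4091^(1/0.53) ≈ 10.1153
y* = (k*)^α = 10.1153^0.47 ≈ 2.9672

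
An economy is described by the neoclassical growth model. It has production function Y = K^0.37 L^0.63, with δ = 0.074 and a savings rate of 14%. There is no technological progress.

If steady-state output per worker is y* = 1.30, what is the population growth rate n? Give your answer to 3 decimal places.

n ≈ 0.016

In steady state, investment equals break-even investment: s·k^α = (n + δ)·k.
Since y* = [s/(n + δ)]^(α/(1−α)), we have s/(n + δ) = (y*)^((1−α)/α) = 1.30^1.7027 = 1.5632.
Therefore n + δ = s / 1.5632 = 0.14 / 1.5632 = 0.0896, so n = 0.0896 − 0.074 = 0.0156.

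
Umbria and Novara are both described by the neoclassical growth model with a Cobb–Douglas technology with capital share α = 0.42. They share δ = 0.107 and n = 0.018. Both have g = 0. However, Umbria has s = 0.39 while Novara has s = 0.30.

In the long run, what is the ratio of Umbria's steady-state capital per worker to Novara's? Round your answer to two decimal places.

Steady-state k* = [s/(n + δ)]^(1/(1−α)), so the ratio is [ (s_U/(n + δ)_U) / (s_N/(n + δ)_N) ]^1.7241.
s_U/(n + δ)_U = 0.39/0.125 = 3.1200; s_N/(n + δ)_N = 0.30/0.125 = 2.4000.
Ratio = (3.1200/2.4000)^1.7241 = 1.3000^1.7241 ≈ 1.5720

k*_U / k*_N ≈ 1.57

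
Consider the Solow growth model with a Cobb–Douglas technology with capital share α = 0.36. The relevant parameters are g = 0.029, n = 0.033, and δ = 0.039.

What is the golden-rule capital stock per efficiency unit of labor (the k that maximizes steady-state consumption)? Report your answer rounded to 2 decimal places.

k_gold ≈ 7.29

The golden rule sets f'(k) = n + g + δ, i.e. α·k^(α−1) = n + g + δ.
So k^(1−α) = α / (n + g + δ) = 0.36 / 0.101 = 3.5644.
k_gold = 3.5644^(1/0.64) ≈ 7.2858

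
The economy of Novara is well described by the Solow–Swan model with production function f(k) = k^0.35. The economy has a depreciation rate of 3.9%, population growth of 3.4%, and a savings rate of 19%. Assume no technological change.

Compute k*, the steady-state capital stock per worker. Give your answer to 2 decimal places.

k* ≈ 4.36

Steady state requires s·f(k) = (n + δ)·k, i.e. s·k^α = (n + δ)·k.
Rearranging, k^(1−α) = s / (n + δ).
k^0.65 = 0.19 / (0.034 + 0.039) = 0.19 / 0.073 = 2.6027
k* = 2.6027^(1/0.65) ≈ 4.3563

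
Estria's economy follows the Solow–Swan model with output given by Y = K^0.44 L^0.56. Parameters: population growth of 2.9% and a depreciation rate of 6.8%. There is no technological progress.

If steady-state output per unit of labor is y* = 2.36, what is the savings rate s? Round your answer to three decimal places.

s ≈ 0.289

In steady state, investment equals break-even investment: s·k^α = (n + δ)·k.
Since y* = [s/(n + δ)]^(α/(1−α)), we have s/(n + δ) = (y*)^((1−α)/α) = 2.36^1.2727 = 2.9827.
Therefore s = 2.9827 × (n + δ) = 2.9827 × 0.097 = 0.2893.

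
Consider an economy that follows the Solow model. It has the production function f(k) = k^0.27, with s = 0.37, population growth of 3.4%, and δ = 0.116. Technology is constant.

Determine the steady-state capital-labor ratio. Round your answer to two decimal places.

In steady state, investment equals break-even investment: s·k^α = (n + δ)·k.
Dividing both sides by k: k^(1−α) = s / (n + δ).
k^0.73 = 0.37 / (0.034 + 0.116) = 0.37 / 0.150 = 2.4667
k* = 2.4667^(1/0.73) ≈ 3.4447

k* = 3.44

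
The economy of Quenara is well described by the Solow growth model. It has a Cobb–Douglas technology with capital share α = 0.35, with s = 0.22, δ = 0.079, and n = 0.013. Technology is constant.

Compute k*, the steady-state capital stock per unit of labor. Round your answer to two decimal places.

Steady state requires s·f(k) = (n + δ)·k, i.e. s·k^α = (n + δ)·k.
Dividing both sides by k: k^(1−α) = s / (n + δ).
k^0.65 = 0.22 / (0.013 + 0.079) = 0.22 / 0.092 = 2.3913
k* = 2.3913^(1/0.65) ≈ 3.8240

k* = 3.82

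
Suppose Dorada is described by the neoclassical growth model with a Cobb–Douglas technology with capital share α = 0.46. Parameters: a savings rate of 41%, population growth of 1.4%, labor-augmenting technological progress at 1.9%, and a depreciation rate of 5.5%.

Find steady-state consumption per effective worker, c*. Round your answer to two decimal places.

At the steady state, Δk = 0, so s·k^α = (n + g + δ)·k.
Dividing both sides by k: k^(1−α) = s / (n + g + δ).
k^0.54 = 0.41 / (0.014 + 0.019 + 0.055) = 0.41 / 0.088 = 4.6591
k* = 4.6591^(1/0.54) ≈ 17.2821
y* = (k*)^α = 17.2821^0.46 ≈ 3.7093
c* = (1 − s)·y* = (1 − 0.41) × 3.7093 ≈ 2.1885

c* ≈ 2.19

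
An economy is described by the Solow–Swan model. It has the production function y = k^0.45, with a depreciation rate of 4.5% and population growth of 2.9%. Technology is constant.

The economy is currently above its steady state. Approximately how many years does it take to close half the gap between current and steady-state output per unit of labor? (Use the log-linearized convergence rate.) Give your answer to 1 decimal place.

Near the steady state the convergence rate is λ = (1 − α)(n + δ).
λ = (1 − 0.45) × 0.074 = 0.55 × 0.074 = 0.0407
Half-life = ln 2 / λ = 0.6931 / 0.0407 ≈ 17.03 years

half-life ≈ 17.0 years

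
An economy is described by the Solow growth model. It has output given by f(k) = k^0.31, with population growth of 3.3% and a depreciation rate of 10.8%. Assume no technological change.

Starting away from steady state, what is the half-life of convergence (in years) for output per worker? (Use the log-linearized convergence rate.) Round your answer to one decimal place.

t_½ ≈ 7.1 years

Near the steady state the convergence rate is λ = (1 − α)(n + δ).
λ = (1 − 0.31) × 0.141 = 0.69 × 0.141 = 0.09729
Half-life = ln 2 / λ = 0.6931 / 0.09729 ≈ 7.12 years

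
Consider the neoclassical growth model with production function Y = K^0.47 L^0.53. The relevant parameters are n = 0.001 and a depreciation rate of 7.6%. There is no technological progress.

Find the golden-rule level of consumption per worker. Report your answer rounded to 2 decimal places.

c_gold ≈ 2.64

At the golden rule, f'(k) = n + δ, so α·k^(α−1) = n + δ and k_gold = (α/(n + δ))^(1/(1−α)).
k_gold = (0.47/0.077)^(1/0.53) = 6.1039^1.8868 ≈ 30.3588
c_gold = f(k_gold) − (n + δ)·k_gold = 4.9736 − 0.077×30.3588 ≈ 2.6360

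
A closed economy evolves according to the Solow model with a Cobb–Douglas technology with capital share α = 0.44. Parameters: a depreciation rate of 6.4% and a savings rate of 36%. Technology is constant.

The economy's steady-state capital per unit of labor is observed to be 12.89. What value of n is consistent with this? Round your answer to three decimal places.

n ≈ 0.022

At the steady state, Δk = 0, so s·k^α = (n + δ)·k.
So s / (n + δ) = (k*)^(1−α) = 12.89^0.56 = 4.1854.
Therefore n + δ = s / 4.1854 = 0.36 / 4.1854 = 0.0860, so n = 0.0860 − 0.064 = 0.0220.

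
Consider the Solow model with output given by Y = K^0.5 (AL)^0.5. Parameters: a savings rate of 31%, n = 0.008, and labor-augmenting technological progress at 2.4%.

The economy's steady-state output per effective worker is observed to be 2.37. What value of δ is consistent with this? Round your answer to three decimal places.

δ ≈ 0.099

At the steady state, Δk = 0, so s·k^α = (n + g + δ)·k.
Since y* = [s/(n + g + δ)]^(α/(1−α)), we have s/(n + g + δ) = (y*)^((1−α)/α) = 2.37^1 = 2.3700.
Therefore n + g + δ = s / 2.3700 = 0.31 / 2.3700 = 0.1308, so δ = 0.1308 − 0.032 = 0.0988.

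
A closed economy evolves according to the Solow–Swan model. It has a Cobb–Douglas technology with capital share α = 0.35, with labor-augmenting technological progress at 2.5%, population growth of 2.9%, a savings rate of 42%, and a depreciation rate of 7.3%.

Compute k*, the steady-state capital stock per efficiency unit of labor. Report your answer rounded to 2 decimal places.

k* ≈ 6.30

In steady state, investment equals break-even investment: s·k^α = (n + g + δ)·k.
Dividing both sides by k: k^(1−α) = s / (n + g + δ).
k^0.65 = 0.42 / (0.029 + 0.025 + 0.073) = 0.42 / 0.127 = 3.3071
k* = 3.3071^(1/0.65) ≈ 6.2972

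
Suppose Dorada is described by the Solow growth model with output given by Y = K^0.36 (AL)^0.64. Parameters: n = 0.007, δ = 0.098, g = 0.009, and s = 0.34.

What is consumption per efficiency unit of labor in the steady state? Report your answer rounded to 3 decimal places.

Steady state requires s·f(k) = (n + g + δ)·k, i.e. s·k^α = (n + g + δ)·k.
Rearranging, k^(1−α) = s / (n + g + δ).
k^0.64 = 0.34 / (0.007 + 0.009 + 0.098) = 0.34 / 0.114 = 2.9825
k* = 2.9825^(1/0.64) ≈ 5.5148
y* = (k*)^α = 5.5148^0.36 ≈ 1.8491
c* = (1 − s)·y* = (1 − 0.34) × 1.8491 ≈ 1.2204

c* ≈ 1.220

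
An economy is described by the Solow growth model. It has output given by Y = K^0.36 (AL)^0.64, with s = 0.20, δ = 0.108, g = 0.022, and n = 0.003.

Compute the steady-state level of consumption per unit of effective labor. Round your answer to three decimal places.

At the steady state, Δk = 0, so s·k^α = (n + g + δ)·k.
Rearranging, k^(1−α) = s / (n + g + δ).
k^0.64 = 0.20 / (0.003 + 0.022 + 0.108) = 0.20 / 0.133 = 1.5038
k* = 1.5038^(1/0.64) ≈ 1.8917
y* = (k*)^α = 1.8917^0.36 ≈ 1.2580
c* = (1 − s)·y* = (1 − 0.20) × 1.2580 ≈ 1.0064

c* = 1.006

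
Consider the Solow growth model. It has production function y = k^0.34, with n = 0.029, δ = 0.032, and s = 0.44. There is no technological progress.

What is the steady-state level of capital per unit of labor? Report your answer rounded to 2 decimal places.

k* = 19.96

Steady state requires s·f(k) = (n + δ)·k, i.e. s·k^α = (n + δ)·k.
Rearranging, k^(1−α) = s / (n + δ).
k^0.66 = 0.44 / (0.029 + 0.032) = 0.44 / 0.061 = 7.2131
k* = 7.2131^(1/0.66) ≈ 19.9611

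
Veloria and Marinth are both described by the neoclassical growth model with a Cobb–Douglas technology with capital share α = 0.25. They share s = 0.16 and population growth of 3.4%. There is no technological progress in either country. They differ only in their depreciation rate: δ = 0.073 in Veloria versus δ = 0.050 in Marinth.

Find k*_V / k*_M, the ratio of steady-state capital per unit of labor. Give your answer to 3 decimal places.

Steady-state k* = [s/(n + δ)]^(1/(1−α)), so the ratio is [ (s_V/(n + δ)_V) / (s_M/(n + δ)_M) ]^1.3333.
s_V/(n + δ)_V = 0.16/0.107 = 1.4953; s_M/(n + δ)_M = 0.16/0.084 = 1.9048.
Ratio = (1.4953/1.9048)^1.3333 = 0.7850^1.3333 ≈ 0.7242

k*_V / k*_M ≈ 0.724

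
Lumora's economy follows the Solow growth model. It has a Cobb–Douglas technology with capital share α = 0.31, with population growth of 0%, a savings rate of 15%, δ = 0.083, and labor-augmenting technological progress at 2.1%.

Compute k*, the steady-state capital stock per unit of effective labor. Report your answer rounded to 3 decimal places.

At the steady state, Δk = 0, so s·k^α = (n + g + δ)·k.
Rearranging, k^(1−α) = s / (n + g + δ).
k^0.69 = 0.15 / (0.000 + 0.021 + 0.083) = 0.15 / 0.104 = 1.4423
k* = 1.4423^(1/0.69) ≈ 1.7003

k* = 1.700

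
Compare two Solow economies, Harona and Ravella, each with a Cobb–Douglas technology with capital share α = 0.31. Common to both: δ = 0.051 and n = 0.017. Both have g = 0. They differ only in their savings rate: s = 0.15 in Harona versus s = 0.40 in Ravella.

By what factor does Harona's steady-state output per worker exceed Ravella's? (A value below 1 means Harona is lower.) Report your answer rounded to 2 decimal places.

y*_H / y*_R ≈ 0.64

Steady-state y* = [s/(n + δ)]^(α/(1−α)), so the ratio is [ (s_H/(n + δ)_H) / (s_R/(n + δ)_R) ]^0.4493.
s_H/(n + δ)_H = 0.15/0.068 = 2.2059; s_R/(n + δ)_R = 0.40/0.068 = 5.8824.
Ratio = (2.2059/5.8824)^0.4493 = 0.3750^0.4493 ≈ 0.6436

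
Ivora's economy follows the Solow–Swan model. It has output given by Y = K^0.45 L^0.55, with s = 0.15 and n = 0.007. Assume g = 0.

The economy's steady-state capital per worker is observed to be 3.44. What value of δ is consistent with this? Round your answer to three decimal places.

δ ≈ 0.069

In steady state, investment equals break-even investment: s·k^α = (n + δ)·k.
So s / (n + δ) = (k*)^(1−α) = 3.44^0.55 = 1.9729.
Therefore n + δ = s / 1.9729 = 0.15 / 1.9729 = 0.0760, so δ = 0.0760 − 0.007 = 0.0690.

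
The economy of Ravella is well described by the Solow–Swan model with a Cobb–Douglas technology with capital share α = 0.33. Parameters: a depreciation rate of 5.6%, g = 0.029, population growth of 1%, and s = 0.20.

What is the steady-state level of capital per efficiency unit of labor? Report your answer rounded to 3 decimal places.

k* ≈ 3.038

In steady state, investment equals break-even investment: s·k^α = (n + g + δ)·k.
Rearranging, k^(1−α) = s / (n + g + δ).
k^0.67 = 0.20 / (0.010 + 0.029 + 0.056) = 0.20 / 0.095 = 2.1053
k* = 2.1053^(1/0.67) ≈ 3.0378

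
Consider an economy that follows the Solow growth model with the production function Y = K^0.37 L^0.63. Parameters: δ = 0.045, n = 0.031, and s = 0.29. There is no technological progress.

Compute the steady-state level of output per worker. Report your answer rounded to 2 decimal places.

y* ≈ 2.20

In steady state, investment equals break-even investment: s·k^α = (n + δ)·k.
Rearranging, k^(1−α) = s / (n + δ).
k^0.63 = 0.29 / (0.031 + 0.045) = 0.29 / 0.076 = 3.8158
k* = 3.8158^(1/0.63) ≈ 8.3782
y* = (k*)^α = 8.3782^0.37 ≈ 2.1957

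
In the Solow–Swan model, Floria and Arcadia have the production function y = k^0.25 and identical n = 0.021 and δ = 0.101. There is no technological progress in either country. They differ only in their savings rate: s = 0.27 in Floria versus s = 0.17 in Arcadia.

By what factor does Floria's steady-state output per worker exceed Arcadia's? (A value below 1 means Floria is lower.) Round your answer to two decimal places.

Steady-state y* = [s/(n + δ)]^(α/(1−α)), so the ratio is [ (s_F/(n + δ)_F) / (s_A/(n + δ)_A) ]^0.3333.
s_F/(n + δ)_F = 0.27/0.122 = 2.2131; s_A/(n + δ)_A = 0.17/0.122 = 1.3934.
Ratio = (2.2131/1.3934)^0.3333 = 1.5883^0.3333 ≈ 1.1667

y*_F / y*_A ≈ 1.17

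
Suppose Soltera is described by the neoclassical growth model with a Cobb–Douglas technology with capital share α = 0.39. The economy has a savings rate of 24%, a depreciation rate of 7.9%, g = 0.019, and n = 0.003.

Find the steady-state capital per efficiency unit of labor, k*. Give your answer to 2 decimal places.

k* ≈ 4.13

In steady state, investment equals break-even investment: s·k^α = (n + g + δ)·k.
Rearranging, k^(1−α) = s / (n + g + δ).
k^0.61 = 0.24 / (0.003 + 0.019 + 0.079) = 0.24 / 0.101 = 2.3762
k* = 2.3762^(1/0.61) ≈ 4.1324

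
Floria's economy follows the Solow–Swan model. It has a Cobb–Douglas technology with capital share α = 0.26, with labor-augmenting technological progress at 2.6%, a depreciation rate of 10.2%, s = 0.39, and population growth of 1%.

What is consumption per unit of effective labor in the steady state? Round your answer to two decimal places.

In steady state, investment equals break-even investment: s·k^α = (n + g + δ)·k.
Rearranging, k^(1−α) = s / (n + g + δ).
k^0.74 = 0.39 / (0.010 + 0.026 + 0.102) = 0.39 / 0.138 = 2.8261
k* = 2.8261^(1/0.74) ≈ 4.0711
y* = (k*)^α = 4.0711^0.26 ≈ 1.4405
c* = (1 − s)·y* = (1 − 0.39) × 1.4405 ≈ 0.8787

c* = 0.88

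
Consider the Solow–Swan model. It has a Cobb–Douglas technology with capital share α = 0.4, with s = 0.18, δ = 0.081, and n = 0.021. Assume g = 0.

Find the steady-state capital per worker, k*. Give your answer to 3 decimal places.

At the steady state, Δk = 0, so s·k^α = (n + δ)·k.
Dividing both sides by k: k^(1−α) = s / (n + δ).
k^0.6 = 0.18 / (0.021 + 0.081) = 0.18 / 0.102 = 1.7647
k* = 1.7647^(1/0.6) ≈ 2.5770

k* = 2.577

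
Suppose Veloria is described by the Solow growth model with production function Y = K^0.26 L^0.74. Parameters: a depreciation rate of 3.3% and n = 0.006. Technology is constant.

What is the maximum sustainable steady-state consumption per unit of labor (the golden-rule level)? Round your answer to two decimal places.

c_gold ≈ 1.44

At the golden rule, f'(k) = n + δ, so α·k^(α−1) = n + δ and k_gold = (α/(n + δ))^(1/(1−α)).
k_gold = (0.26/0.039)^(1/0.74) = 6.6667^1.3514 ≈ 12.9847
c_gold = f(k_gold) − (n + δ)·k_gold = 1.9476 − 0.039×12.9847 ≈ 1.4412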